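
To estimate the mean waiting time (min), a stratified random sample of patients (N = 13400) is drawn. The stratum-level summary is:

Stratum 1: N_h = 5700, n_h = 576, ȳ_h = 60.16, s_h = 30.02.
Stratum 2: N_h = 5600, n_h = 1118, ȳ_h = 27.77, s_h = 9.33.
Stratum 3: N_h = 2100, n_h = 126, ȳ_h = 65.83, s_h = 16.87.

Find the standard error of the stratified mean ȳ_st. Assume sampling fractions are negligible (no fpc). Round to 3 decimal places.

SE(ȳ_st) ≈ 0.593

V̂(ȳ_st) = Σ W_h² s_h²/n_h, with W_h = N_h/N and N = 13400:
  stratum 1: (5700/13400)²·30.02²/576 = 0.283099
  stratum 2: (5600/13400)²·9.33²/1118 = 0.0135984
  stratum 3: (2100/13400)²·16.87²/126 = 0.0554739
V̂(ȳ_st) = 0.352172
SE(ȳ_st) = √0.352172 = 0.593441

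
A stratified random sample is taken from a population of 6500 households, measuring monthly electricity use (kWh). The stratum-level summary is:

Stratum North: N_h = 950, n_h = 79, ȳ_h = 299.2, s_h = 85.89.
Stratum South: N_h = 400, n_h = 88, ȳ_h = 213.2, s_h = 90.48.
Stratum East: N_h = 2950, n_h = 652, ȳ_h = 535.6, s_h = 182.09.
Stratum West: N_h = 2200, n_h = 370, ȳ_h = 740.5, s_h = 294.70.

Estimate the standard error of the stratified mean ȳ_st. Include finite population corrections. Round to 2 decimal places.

SE(ȳ_st) ≈ 5.71

V̂(ȳ_st) = Σ W_h² (1 − n_h/N_h) s_h²/n_h, with W_h = N_h/N and N = 6500:
  stratum North: (950/6500)²·(1 − 79/950)·85.89²/79 = 1.82883
  stratum South: (400/6500)²·(1 − 88/400)·90.48²/88 = 0.274796
  stratum East: (2950/6500)²·(1 − 652/2950)·182.09²/652 = 8.15962
  stratum West: (2200/6500)²·(1 − 370/2200)·294.70²/370 = 22.3669
V̂(ȳ_st) = 32.6301
SE(ȳ_st) = √32.6301 = 5.71228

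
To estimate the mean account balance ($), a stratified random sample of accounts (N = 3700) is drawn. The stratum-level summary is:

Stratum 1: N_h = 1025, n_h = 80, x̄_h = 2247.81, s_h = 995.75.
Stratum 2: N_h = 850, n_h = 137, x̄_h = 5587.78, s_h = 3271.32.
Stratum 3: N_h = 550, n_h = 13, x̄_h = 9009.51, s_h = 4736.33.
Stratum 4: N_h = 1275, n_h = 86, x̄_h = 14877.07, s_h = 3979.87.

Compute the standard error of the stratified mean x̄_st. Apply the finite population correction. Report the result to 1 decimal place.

SE(x̄_st) ≈ 248.9

V̂(x̄_st) = Σ W_h² (1 − n_h/N_h) s_h²/n_h, with W_h = N_h/N and N = 3700:
  stratum 1: (1025/3700)²·(1 − 80/1025)·995.75²/80 = 876.926
  stratum 2: (850/3700)²·(1 − 137/850)·3271.32²/137 = 3458.04
  stratum 3: (550/3700)²·(1 − 13/550)·4736.33²/13 = 37228.4
  stratum 4: (1275/3700)²·(1 − 86/1275)·3979.87²/86 = 20395.2
V̂(x̄_st) = 61958.5
SE(x̄_st) = √61958.5 = 248.915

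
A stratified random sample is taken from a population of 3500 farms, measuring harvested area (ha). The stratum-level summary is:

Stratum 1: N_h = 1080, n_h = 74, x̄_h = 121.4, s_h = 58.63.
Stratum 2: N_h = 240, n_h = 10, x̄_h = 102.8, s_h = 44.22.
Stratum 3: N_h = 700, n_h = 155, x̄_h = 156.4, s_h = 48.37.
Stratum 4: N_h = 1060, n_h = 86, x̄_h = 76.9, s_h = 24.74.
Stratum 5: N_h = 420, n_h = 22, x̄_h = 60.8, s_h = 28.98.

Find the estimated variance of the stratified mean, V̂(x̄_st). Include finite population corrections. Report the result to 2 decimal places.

V̂(x̄_st) ≈ 6.59

V̂(x̄_st) = Σ W_h² (1 − n_h/N_h) s_h²/n_h, with W_h = N_h/N and N = 3500:
  stratum 1: (1080/3500)²·(1 − 74/1080)·58.63²/74 = 4.11997
  stratum 2: (240/3500)²·(1 − 10/240)·44.22²/10 = 0.881131
  stratum 3: (700/3500)²·(1 − 155/700)·48.37²/155 = 0.470088
  stratum 4: (1060/3500)²·(1 − 86/1060)·24.74²/86 = 0.599832
  stratum 5: (420/3500)²·(1 − 22/420)·28.98²/22 = 0.520919
V̂(x̄_st) = 6.59194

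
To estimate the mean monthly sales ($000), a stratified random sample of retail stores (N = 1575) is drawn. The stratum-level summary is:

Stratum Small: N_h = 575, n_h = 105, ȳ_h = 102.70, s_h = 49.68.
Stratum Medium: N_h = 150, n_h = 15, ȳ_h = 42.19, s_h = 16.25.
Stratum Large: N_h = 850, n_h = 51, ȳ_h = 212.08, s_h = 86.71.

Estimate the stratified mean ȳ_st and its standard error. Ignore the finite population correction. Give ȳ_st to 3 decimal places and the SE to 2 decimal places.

ȳ_st ≈ 155.968, SE ≈ 6.80

ȳ_st = Σ W_h ȳ_h = (575·102.70 + 150·42.19 + 850·212.08)/1575 = 155.96762
V̂(ȳ_st) = Σ W_h² s_h²/n_h, with W_h = N_h/N and N = 1575:
  stratum Small: (575/1575)²·49.68²/105 = 3.13291
  stratum Medium: (150/1575)²·16.25²/15 = 0.159675
  stratum Large: (850/1575)²·86.71²/51 = 42.9383
V̂(ȳ_st) = 46.2309
SE(ȳ_st) = √46.2309 = 6.79933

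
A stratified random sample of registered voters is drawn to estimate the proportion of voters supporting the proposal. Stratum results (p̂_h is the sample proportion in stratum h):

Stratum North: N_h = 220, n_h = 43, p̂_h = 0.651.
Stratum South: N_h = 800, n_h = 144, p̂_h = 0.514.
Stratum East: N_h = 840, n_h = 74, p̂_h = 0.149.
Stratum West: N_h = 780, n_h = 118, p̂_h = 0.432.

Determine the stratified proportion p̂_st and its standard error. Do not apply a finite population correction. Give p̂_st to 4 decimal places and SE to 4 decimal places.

p̂_st ≈ 0.3851, SE ≈ 0.0236

N = 2640; stratum weights W_h = N_h/N.
p̂_st = Σ W_h p̂_h = (220·0.651 + 800·0.514 + 840·0.149 + 780·0.432)/2640 = 0.38505
V̂(p̂_st) = Σ W_h² p̂_h(1−p̂_h)/(n_h−1):
  stratum North: (220/2640)²·0.651·0.349/42 = 3.7566e-05
  stratum South: (800/2640)²·0.514·0.486/143 = 0.000160411
  stratum East: (840/2640)²·0.149·0.851/73 = 0.000175851
  stratum West: (780/2640)²·0.432·0.568/117 = 0.000183074
V̂(p̂_st) = 0.000556902; SE = √V̂ = 0.0235988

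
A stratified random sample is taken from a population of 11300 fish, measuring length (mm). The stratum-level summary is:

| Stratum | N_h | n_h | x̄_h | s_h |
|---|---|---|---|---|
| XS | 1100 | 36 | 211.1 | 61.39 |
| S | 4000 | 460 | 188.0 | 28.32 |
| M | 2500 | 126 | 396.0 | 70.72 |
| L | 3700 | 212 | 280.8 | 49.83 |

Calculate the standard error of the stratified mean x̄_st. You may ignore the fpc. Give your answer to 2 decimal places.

SE(x̄_st) ≈ 2.10

V̂(x̄_st) = Σ W_h² s_h²/n_h, with W_h = N_h/N and N = 11300:
  stratum XS: (1100/11300)²·61.39²/36 = 0.992022
  stratum S: (4000/11300)²·28.32²/460 = 0.21847
  stratum M: (2500/11300)²·70.72²/126 = 1.94284
  stratum L: (3700/11300)²·49.83²/212 = 1.25572
V̂(x̄_st) = 4.40905
SE(x̄_st) = √4.40905 = 2.09977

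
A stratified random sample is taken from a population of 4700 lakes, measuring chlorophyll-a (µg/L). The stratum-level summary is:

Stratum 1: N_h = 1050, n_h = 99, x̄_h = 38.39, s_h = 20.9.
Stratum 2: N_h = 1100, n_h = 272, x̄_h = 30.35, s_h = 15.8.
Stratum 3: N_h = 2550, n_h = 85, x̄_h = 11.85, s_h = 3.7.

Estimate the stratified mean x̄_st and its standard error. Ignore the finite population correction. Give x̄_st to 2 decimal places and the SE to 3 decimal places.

x̄_st = Σ W_h x̄_h = (1050·38.39 + 1100·30.35 + 2550·11.85)/4700 = 22.10894
V̂(x̄_st) = Σ W_h² s_h²/n_h, with W_h = N_h/N and N = 4700:
  stratum 1: (1050/4700)²·20.9²/99 = 0.220212
  stratum 2: (1100/4700)²·15.8²/272 = 0.050273
  stratum 3: (2550/4700)²·3.7²/85 = 0.0474099
V̂(x̄_st) = 0.317895
SE(x̄_st) = √0.317895 = 0.563821

x̄_st ≈ 22.11, SE ≈ 0.564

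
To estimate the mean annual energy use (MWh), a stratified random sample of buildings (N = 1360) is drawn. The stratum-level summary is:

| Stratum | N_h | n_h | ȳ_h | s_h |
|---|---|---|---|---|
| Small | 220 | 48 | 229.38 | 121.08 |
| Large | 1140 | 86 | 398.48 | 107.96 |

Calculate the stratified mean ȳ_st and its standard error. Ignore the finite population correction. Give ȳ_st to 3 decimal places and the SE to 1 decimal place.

ȳ_st = Σ W_h ȳ_h = (220·229.38 + 1140·398.48)/1360 = 371.12559
V̂(ȳ_st) = Σ W_h² s_h²/n_h, with W_h = N_h/N and N = 1360:
  stratum Small: (220/1360)²·121.08²/48 = 7.99229
  stratum Large: (1140/1360)²·107.96²/86 = 95.2268
V̂(ȳ_st) = 103.219
SE(ȳ_st) = √103.219 = 10.1597

ȳ_st ≈ 371.126, SE ≈ 10.2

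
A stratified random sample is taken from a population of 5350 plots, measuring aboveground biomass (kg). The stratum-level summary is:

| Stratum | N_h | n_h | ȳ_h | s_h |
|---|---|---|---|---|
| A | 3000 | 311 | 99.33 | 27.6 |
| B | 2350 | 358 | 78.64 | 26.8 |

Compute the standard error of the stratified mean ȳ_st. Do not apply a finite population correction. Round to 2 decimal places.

V̂(ȳ_st) = Σ W_h² s_h²/n_h, with W_h = N_h/N and N = 5350:
  stratum A: (3000/5350)²·27.6²/311 = 0.770181
  stratum B: (2350/5350)²·26.8²/358 = 0.387092
V̂(ȳ_st) = 1.15727
SE(ȳ_st) = √1.15727 = 1.07577

SE(ȳ_st) ≈ 1.08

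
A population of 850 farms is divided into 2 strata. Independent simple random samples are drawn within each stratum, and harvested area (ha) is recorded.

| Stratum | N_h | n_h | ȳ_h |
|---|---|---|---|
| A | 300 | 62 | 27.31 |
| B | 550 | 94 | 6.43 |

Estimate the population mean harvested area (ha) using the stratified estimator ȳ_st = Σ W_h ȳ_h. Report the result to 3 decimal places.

N = Σ N_h = 850. Stratum weights W_h = N_h/N.
ȳ_st = (300·27.31 + 550·6.43) / 850 = 13.79941

ȳ_st ≈ 13.799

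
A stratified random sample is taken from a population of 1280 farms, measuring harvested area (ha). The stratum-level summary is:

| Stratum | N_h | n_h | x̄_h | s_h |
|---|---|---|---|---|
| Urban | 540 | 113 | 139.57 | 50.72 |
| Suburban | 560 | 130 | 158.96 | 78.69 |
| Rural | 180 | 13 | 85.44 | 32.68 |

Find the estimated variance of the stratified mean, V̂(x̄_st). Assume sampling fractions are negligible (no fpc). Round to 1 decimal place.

V̂(x̄_st) ≈ 14.8

V̂(x̄_st) = Σ W_h² s_h²/n_h, with W_h = N_h/N and N = 1280:
  stratum Urban: (540/1280)²·50.72²/113 = 4.0518
  stratum Suburban: (560/1280)²·78.69²/130 = 9.117
  stratum Rural: (180/1280)²·32.68²/13 = 1.6246
V̂(x̄_st) = 14.7934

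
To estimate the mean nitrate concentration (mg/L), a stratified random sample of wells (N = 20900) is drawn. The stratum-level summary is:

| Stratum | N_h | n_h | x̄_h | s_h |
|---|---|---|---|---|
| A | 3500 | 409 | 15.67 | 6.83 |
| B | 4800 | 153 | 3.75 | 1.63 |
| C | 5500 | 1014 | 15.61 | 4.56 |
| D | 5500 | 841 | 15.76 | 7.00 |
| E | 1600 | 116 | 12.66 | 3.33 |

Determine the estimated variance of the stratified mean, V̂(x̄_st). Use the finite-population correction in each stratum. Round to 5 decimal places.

V̂(x̄_st) ≈ 0.00881

V̂(x̄_st) = Σ W_h² (1 − n_h/N_h) s_h²/n_h, with W_h = N_h/N and N = 20900:
  stratum A: (3500/20900)²·(1 − 409/3500)·6.83²/409 = 0.00282483
  stratum B: (4800/20900)²·(1 − 153/4800)·1.63²/153 = 0.000886758
  stratum C: (5500/20900)²·(1 − 1014/5500)·4.56²/1014 = 0.0011583
  stratum D: (5500/20900)²·(1 − 841/5500)·7.00²/841 = 0.00341793
  stratum E: (1600/20900)²·(1 − 116/1600)·3.33²/116 = 0.000519627
V̂(x̄_st) = 0.00880744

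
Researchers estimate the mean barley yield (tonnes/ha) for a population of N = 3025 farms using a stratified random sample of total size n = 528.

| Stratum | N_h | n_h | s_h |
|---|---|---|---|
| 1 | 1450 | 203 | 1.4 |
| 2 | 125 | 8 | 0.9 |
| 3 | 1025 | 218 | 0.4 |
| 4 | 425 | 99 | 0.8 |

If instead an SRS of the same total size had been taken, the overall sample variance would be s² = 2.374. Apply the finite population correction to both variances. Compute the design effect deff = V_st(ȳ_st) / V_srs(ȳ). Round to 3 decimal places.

V̂(ȳ_st) = Σ W_h² (1 − n_h/N_h) s_h²/n_h, with W_h = N_h/N and N = 3025:
  stratum 1: (1450/3025)²·(1 − 203/1450)·1.4²/203 = 0.00190785
  stratum 2: (125/3025)²·(1 − 8/125)·0.9²/8 = 0.000161823
  stratum 3: (1025/3025)²·(1 − 218/1025)·0.4²/218 = 6.63453e-05
  stratum 4: (425/3025)²·(1 − 99/425)·0.8²/99 = 9.78815e-05
V_st = 0.0022339
V_srs = (1 − 528/3025)·2.374/528 = 0.00371142
deff = V_st / V_srs = 0.0022339/0.00371142 = 0.6019

deff ≈ 0.602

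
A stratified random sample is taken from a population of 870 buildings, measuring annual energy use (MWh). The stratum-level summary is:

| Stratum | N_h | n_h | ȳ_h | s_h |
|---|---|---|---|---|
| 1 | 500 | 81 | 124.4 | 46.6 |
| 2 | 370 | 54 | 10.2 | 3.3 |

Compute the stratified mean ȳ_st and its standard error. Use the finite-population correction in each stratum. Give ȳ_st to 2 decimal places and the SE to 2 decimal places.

ȳ_st = Σ W_h ȳ_h = (500·124.4 + 370·10.2)/870 = 75.83218
V̂(ȳ_st) = Σ W_h² (1 − n_h/N_h) s_h²/n_h, with W_h = N_h/N and N = 870:
  stratum 1: (500/870)²·(1 − 81/500)·46.6²/81 = 7.42049
  stratum 2: (370/870)²·(1 − 54/370)·3.3²/54 = 0.0311519
V̂(ȳ_st) = 7.45164
SE(ȳ_st) = √7.45164 = 2.72977

ȳ_st ≈ 75.83, SE ≈ 2.73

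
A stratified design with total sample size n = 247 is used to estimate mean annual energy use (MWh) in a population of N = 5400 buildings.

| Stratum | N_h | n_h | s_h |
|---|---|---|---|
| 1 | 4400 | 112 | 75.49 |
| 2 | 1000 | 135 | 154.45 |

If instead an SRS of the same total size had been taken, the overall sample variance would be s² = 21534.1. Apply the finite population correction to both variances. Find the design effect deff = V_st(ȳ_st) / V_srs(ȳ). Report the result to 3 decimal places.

V̂(ȳ_st) = Σ W_h² (1 − n_h/N_h) s_h²/n_h, with W_h = N_h/N and N = 5400:
  stratum 1: (4400/5400)²·(1 − 112/4400)·75.49²/112 = 32.9216
  stratum 2: (1000/5400)²·(1 − 135/1000)·154.45²/135 = 5.24168
V_st = 38.1633
V_srs = (1 − 247/5400)·21534.1/247 = 83.1948
deff = V_st / V_srs = 38.1633/83.1948 = 0.4587

deff ≈ 0.459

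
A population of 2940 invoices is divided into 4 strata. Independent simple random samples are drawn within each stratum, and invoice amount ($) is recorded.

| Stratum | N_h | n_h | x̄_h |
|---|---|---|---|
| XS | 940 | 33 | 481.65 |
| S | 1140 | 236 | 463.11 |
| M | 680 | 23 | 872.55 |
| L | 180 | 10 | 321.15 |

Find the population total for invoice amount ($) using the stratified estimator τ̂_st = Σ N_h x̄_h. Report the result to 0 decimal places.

τ̂_st ≈ 1631837

τ̂_st = Σ N_h x̄_h = 940·481.65 + 1140·463.11 + 680·872.55 + 180·321.15 = 1631837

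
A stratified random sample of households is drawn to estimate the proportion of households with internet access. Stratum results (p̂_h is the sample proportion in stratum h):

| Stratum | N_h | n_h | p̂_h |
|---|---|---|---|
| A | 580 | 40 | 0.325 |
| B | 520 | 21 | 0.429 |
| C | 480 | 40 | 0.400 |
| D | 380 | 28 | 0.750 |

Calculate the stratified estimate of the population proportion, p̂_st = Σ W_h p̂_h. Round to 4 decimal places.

N = 1960; stratum weights W_h = N_h/N.
p̂_st = Σ W_h p̂_h = (580·0.325 + 520·0.429 + 480·0.400 + 380·0.750)/1960 = 0.45336

p̂_st ≈ 0.4534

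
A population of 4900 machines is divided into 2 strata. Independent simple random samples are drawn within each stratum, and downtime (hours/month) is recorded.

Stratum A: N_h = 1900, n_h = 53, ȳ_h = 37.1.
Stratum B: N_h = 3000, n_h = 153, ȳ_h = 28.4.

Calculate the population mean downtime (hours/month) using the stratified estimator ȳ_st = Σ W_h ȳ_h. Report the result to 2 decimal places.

ȳ_st ≈ 31.77

N = Σ N_h = 4900. Stratum weights W_h = N_h/N.
ȳ_st = (1900·37.1 + 3000·28.4) / 4900 = 31.7735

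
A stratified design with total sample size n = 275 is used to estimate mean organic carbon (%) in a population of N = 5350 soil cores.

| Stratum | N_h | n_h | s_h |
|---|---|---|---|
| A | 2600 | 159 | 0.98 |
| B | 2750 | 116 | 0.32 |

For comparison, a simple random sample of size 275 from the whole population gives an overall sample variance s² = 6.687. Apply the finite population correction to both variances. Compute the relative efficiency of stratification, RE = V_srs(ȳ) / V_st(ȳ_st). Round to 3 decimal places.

RE ≈ 14.760

V̂(ȳ_st) = Σ W_h² (1 − n_h/N_h) s_h²/n_h, with W_h = N_h/N and N = 5350:
  stratum A: (2600/5350)²·(1 − 159/2600)·0.98²/159 = 0.00133933
  stratum B: (2750/5350)²·(1 − 116/2750)·0.32²/116 = 0.0002234
V_st = 0.00156273
V_srs = (1 − 275/5350)·6.687/275 = 0.0230665
Relative efficiency = V_srs / V_st = 0.0230665/0.00156273 = 14.7603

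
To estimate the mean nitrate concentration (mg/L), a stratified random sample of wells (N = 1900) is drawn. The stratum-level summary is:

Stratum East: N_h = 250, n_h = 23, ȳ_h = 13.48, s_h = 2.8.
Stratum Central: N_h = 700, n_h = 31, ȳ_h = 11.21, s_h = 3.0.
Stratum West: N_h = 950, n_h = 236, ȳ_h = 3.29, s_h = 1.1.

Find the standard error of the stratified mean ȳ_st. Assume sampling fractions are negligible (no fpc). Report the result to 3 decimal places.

SE(ȳ_st) ≈ 0.216

V̂(ȳ_st) = Σ W_h² s_h²/n_h, with W_h = N_h/N and N = 1900:
  stratum East: (250/1900)²·2.8²/23 = 0.00590148
  stratum Central: (700/1900)²·3.0²/31 = 0.0394067
  stratum West: (950/1900)²·1.1²/236 = 0.00128178
V̂(ȳ_st) = 0.0465899
SE(ȳ_st) = √0.0465899 = 0.215847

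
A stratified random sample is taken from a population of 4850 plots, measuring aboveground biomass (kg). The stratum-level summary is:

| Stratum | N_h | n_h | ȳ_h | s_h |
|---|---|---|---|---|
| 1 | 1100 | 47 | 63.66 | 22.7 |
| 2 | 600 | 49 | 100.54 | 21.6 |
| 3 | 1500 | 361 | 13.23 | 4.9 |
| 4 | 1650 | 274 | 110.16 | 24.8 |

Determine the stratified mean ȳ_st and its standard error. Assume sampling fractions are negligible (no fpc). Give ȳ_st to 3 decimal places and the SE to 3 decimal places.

ȳ_st = Σ W_h ȳ_h = (1100·63.66 + 600·100.54 + 1500·13.23 + 1650·110.16)/4850 = 68.44515
V̂(ȳ_st) = Σ W_h² s_h²/n_h, with W_h = N_h/N and N = 4850:
  stratum 1: (1100/4850)²·22.7²/47 = 0.56397
  stratum 2: (600/4850)²·21.6²/49 = 0.145724
  stratum 3: (1500/4850)²·4.9²/361 = 0.00636186
  stratum 4: (1650/4850)²·24.8²/274 = 0.259799
V̂(ȳ_st) = 0.975854
SE(ȳ_st) = √0.975854 = 0.987853

ȳ_st ≈ 68.445, SE ≈ 0.988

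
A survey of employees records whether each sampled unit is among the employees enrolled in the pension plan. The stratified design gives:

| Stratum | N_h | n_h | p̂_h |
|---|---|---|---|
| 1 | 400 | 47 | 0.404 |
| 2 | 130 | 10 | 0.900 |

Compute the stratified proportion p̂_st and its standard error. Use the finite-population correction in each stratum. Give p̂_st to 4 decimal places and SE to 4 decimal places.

N = 530; stratum weights W_h = N_h/N.
p̂_st = Σ W_h p̂_h = (400·0.404 + 130·0.900)/530 = 0.52566
V̂(p̂_st) = Σ W_h² (1 − n_h/N_h) p̂_h(1−p̂_h)/(n_h−1):
  stratum 1: (400/530)²·(1 − 47/400)·0.404·0.596/46 = 0.00263119
  stratum 2: (130/530)²·(1 − 10/130)·0.900·0.100/9 = 0.000555358
V̂(p̂_st) = 0.00318655; SE = √V̂ = 0.0564495

p̂_st ≈ 0.5257, SE ≈ 0.0564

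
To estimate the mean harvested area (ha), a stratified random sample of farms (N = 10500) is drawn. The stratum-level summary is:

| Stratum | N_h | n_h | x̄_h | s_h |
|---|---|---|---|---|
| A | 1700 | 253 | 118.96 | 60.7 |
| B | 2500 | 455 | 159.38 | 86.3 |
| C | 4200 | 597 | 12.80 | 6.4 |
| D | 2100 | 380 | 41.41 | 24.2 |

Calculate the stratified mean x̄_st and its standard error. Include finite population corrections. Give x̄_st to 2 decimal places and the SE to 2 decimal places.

x̄_st ≈ 70.61, SE ≈ 1.07

x̄_st = Σ W_h x̄_h = (1700·118.96 + 2500·159.38 + 4200·12.80 + 2100·41.41)/10500 = 70.60981
V̂(x̄_st) = Σ W_h² (1 − n_h/N_h) s_h²/n_h, with W_h = N_h/N and N = 10500:
  stratum A: (1700/10500)²·(1 − 253/1700)·60.7²/253 = 0.324934
  stratum B: (2500/10500)²·(1 − 455/2500)·86.3²/455 = 0.75904
  stratum C: (4200/10500)²·(1 − 597/4200)·6.4²/597 = 0.00941717
  stratum D: (2100/10500)²·(1 − 380/2100)·24.2²/380 = 0.0504913
V̂(x̄_st) = 1.14388
SE(x̄_st) = √1.14388 = 1.06952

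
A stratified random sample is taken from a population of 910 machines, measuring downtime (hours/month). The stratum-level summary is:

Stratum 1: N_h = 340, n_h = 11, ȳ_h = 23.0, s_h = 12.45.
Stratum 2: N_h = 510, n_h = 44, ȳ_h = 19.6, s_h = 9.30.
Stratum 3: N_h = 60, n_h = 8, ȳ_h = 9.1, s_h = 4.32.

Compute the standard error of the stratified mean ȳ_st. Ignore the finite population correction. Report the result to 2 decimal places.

V̂(ȳ_st) = Σ W_h² s_h²/n_h, with W_h = N_h/N and N = 910:
  stratum 1: (340/910)²·12.45²/11 = 1.96708
  stratum 2: (510/910)²·9.30²/44 = 0.617406
  stratum 3: (60/910)²·4.32²/8 = 0.0101414
V̂(ȳ_st) = 2.59462
SE(ȳ_st) = √2.59462 = 1.61078

SE(ȳ_st) ≈ 1.61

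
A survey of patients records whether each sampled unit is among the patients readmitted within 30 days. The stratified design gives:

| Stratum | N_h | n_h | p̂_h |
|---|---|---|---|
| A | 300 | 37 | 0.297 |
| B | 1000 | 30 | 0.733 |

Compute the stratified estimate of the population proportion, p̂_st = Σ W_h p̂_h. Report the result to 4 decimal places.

N = 1300; stratum weights W_h = N_h/N.
p̂_st = Σ W_h p̂_h = (300·0.297 + 1000·0.733)/1300 = 0.63238

p̂_st ≈ 0.6324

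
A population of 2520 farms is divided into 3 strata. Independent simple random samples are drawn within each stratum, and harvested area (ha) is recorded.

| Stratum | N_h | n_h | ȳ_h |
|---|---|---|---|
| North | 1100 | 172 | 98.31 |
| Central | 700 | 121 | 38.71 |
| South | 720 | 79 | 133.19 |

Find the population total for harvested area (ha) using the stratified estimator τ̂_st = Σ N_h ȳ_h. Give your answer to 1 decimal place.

τ̂_st = Σ N_h ȳ_h = 1100·98.31 + 700·38.71 + 720·133.19 = 231134.8

τ̂_st ≈ 231134.8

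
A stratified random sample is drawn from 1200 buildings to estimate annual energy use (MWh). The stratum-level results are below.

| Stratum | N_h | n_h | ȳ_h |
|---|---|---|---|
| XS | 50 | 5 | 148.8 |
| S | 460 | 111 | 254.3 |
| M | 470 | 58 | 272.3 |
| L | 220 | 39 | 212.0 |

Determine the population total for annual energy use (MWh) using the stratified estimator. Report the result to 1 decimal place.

τ̂_st ≈ 299039.0

τ̂_st = Σ N_h ȳ_h = 50·148.8 + 460·254.3 + 470·272.3 + 220·212.0 = 299039.0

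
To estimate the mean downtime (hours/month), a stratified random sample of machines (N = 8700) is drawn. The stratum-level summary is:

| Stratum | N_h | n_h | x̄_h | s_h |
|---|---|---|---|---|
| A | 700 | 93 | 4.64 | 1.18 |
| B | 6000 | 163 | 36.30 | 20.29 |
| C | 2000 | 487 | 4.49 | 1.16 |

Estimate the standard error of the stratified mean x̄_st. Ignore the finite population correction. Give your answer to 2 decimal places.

V̂(x̄_st) = Σ W_h² s_h²/n_h, with W_h = N_h/N and N = 8700:
  stratum A: (700/8700)²·1.18²/93 = 9.69256e-05
  stratum B: (6000/8700)²·20.29²/163 = 1.20127
  stratum C: (2000/8700)²·1.16²/487 = 0.000146019
V̂(x̄_st) = 1.20151
SE(x̄_st) = √1.20151 = 1.09614

SE(x̄_st) ≈ 1.10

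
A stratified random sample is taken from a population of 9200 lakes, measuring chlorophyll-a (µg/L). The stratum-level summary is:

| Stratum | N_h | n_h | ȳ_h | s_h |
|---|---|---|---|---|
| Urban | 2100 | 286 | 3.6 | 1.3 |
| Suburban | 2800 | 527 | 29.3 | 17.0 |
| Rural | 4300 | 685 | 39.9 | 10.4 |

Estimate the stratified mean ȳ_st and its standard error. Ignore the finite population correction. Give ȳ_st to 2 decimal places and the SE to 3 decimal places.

ȳ_st = Σ W_h ȳ_h = (2100·3.6 + 2800·29.3 + 4300·39.9)/9200 = 28.38804
V̂(ȳ_st) = Σ W_h² s_h²/n_h, with W_h = N_h/N and N = 9200:
  stratum Urban: (2100/9200)²·1.3²/286 = 0.000307882
  stratum Suburban: (2800/9200)²·17.0²/527 = 0.0507958
  stratum Rural: (4300/9200)²·10.4²/685 = 0.0344935
V̂(ȳ_st) = 0.0855972
SE(ȳ_st) = √0.0855972 = 0.29257

ȳ_st ≈ 28.39, SE ≈ 0.293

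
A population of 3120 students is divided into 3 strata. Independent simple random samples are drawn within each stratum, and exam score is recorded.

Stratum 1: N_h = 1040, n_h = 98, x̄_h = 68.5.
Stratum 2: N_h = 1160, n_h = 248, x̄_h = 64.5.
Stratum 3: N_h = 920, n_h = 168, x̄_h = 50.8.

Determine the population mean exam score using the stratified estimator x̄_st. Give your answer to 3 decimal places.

x̄_st ≈ 61.794

N = Σ N_h = 3120. Stratum weights W_h = N_h/N.
x̄_st = (1040·68.5 + 1160·64.5 + 920·50.8) / 3120 = 61.79359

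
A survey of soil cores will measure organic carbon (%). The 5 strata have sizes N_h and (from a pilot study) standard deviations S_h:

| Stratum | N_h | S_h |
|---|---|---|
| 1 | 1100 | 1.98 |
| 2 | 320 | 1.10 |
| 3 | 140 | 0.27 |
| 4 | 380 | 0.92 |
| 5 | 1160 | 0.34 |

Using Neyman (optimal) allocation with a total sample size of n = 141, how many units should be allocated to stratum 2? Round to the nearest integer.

15

Neyman allocation: n_h = n · N_h S_h / Σ N_i S_i, with n = 141.
  stratum 1: N_h·S_h = 1100·1.98 = 2178.00
  stratum 2: N_h·S_h = 320·1.10 = 352.00
  stratum 3: N_h·S_h = 140·0.27 = 37.80
  stratum 4: N_h·S_h = 380·0.92 = 349.60
  stratum 5: N_h·S_h = 1160·0.34 = 394.40
Σ N_h S_h = 3311.80
n for stratum 2 = 141·352.00/3311.80 = 14.986 → 15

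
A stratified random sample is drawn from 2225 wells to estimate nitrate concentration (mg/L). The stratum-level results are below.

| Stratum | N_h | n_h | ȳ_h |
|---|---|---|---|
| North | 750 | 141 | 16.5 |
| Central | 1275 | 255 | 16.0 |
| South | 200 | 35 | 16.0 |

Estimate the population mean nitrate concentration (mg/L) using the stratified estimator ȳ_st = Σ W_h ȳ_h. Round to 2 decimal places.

N = Σ N_h = 2225. Stratum weights W_h = N_h/N.
ȳ_st = (750·16.5 + 1275·16.0 + 200·16.0) / 2225 = 16.1685

ȳ_st ≈ 16.17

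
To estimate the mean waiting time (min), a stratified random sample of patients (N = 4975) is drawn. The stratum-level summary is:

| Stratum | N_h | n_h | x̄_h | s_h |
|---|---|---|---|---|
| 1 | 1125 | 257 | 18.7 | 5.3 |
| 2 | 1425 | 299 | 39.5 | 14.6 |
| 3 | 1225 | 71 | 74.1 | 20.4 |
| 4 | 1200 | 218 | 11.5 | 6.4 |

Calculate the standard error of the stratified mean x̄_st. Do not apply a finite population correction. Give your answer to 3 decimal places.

SE(x̄_st) ≈ 0.656

V̂(x̄_st) = Σ W_h² s_h²/n_h, with W_h = N_h/N and N = 4975:
  stratum 1: (1125/4975)²·5.3²/257 = 0.00558904
  stratum 2: (1425/4975)²·14.6²/299 = 0.0584895
  stratum 3: (1225/4975)²·20.4²/71 = 0.355376
  stratum 4: (1200/4975)²·6.4²/218 = 0.0109315
V̂(x̄_st) = 0.430386
SE(x̄_st) = √0.430386 = 0.656038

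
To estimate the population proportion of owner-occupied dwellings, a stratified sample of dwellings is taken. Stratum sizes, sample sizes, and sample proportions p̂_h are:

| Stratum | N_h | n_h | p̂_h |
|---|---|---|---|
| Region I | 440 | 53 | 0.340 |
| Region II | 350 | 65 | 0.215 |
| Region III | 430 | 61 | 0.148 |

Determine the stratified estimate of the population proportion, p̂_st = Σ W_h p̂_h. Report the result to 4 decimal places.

N = 1220; stratum weights W_h = N_h/N.
p̂_st = Σ W_h p̂_h = (440·0.340 + 350·0.215 + 430·0.148)/1220 = 0.23647

p̂_st ≈ 0.2365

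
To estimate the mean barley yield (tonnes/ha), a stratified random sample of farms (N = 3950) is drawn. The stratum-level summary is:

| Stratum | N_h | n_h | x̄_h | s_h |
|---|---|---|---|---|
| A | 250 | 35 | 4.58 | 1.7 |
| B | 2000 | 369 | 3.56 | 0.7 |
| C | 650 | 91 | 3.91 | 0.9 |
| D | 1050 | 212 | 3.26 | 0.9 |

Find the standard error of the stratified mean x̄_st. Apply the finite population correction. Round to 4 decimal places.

SE(x̄_st) ≈ 0.0314

V̂(x̄_st) = Σ W_h² (1 − n_h/N_h) s_h²/n_h, with W_h = N_h/N and N = 3950:
  stratum A: (250/3950)²·(1 − 35/250)·1.7²/35 = 0.000284455
  stratum B: (2000/3950)²·(1 − 369/2000)·0.7²/369 = 0.000277626
  stratum C: (650/3950)²·(1 − 91/650)·0.9²/91 = 0.000207288
  stratum D: (1050/3950)²·(1 − 212/1050)·0.9²/212 = 0.000215471
V̂(x̄_st) = 0.00098484
SE(x̄_st) = √0.00098484 = 0.0313822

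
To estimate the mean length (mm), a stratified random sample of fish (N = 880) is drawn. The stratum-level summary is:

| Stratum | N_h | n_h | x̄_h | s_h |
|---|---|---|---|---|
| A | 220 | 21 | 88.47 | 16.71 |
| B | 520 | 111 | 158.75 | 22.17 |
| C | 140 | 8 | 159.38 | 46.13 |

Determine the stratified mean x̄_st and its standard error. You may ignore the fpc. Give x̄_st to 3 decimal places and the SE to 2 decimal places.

x̄_st ≈ 141.280, SE ≈ 3.02

x̄_st = Σ W_h x̄_h = (220·88.47 + 520·158.75 + 140·159.38)/880 = 141.28023
V̂(x̄_st) = Σ W_h² s_h²/n_h, with W_h = N_h/N and N = 880:
  stratum A: (220/880)²·16.71²/21 = 0.831024
  stratum B: (520/880)²·22.17²/111 = 1.54614
  stratum C: (140/880)²·46.13²/8 = 6.73236
V̂(x̄_st) = 9.10953
SE(x̄_st) = √9.10953 = 3.0182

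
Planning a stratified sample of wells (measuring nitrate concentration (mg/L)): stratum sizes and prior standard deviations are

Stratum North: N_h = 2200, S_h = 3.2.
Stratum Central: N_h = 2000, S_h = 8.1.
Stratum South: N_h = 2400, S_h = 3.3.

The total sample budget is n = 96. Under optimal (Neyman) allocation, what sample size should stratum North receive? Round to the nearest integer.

22

Neyman allocation: n_h = n · N_h S_h / Σ N_i S_i, with n = 96.
  stratum North: N_h·S_h = 2200·3.2 = 7040.00
  stratum Central: N_h·S_h = 2000·8.1 = 16200.00
  stratum South: N_h·S_h = 2400·3.3 = 7920.00
Σ N_h S_h = 31160.00
n for stratum North = 96·7040.00/31160.00 = 21.689 → 22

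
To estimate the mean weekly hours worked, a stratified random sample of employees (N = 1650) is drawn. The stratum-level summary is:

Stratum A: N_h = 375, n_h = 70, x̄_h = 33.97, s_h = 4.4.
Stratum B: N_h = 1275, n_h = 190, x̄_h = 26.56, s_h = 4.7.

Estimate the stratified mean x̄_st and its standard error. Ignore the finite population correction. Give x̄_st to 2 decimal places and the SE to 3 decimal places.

x̄_st ≈ 28.24, SE ≈ 0.289

x̄_st = Σ W_h x̄_h = (375·33.97 + 1275·26.56)/1650 = 28.24409
V̂(x̄_st) = Σ W_h² s_h²/n_h, with W_h = N_h/N and N = 1650:
  stratum A: (375/1650)²·4.4²/70 = 0.0142857
  stratum B: (1275/1650)²·4.7²/190 = 0.0694216
V̂(x̄_st) = 0.0837073
SE(x̄_st) = √0.0837073 = 0.289322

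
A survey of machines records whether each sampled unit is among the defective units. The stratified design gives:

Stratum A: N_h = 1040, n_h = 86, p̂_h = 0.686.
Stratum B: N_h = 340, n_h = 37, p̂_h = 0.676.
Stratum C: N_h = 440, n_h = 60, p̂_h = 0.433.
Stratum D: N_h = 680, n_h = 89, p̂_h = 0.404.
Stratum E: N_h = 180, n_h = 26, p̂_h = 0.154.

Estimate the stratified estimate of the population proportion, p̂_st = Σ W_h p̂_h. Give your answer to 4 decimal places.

p̂_st ≈ 0.5359

N = 2680; stratum weights W_h = N_h/N.
p̂_st = Σ W_h p̂_h = (1040·0.686 + 340·0.676 + 440·0.433 + 680·0.404 + 180·0.154)/2680 = 0.53591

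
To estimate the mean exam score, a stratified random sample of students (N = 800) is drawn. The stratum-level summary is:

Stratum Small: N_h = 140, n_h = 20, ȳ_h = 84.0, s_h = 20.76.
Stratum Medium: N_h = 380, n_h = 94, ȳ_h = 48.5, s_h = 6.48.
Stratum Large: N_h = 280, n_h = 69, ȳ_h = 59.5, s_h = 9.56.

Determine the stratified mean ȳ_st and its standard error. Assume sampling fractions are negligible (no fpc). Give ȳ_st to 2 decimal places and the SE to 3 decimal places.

ȳ_st ≈ 58.56, SE ≈ 0.961

ȳ_st = Σ W_h ȳ_h = (140·84.0 + 380·48.5 + 280·59.5)/800 = 58.56250
V̂(ȳ_st) = Σ W_h² s_h²/n_h, with W_h = N_h/N and N = 800:
  stratum Small: (140/800)²·20.76²/20 = 0.659934
  stratum Medium: (380/800)²·6.48²/94 = 0.100788
  stratum Large: (280/800)²·9.56²/69 = 0.162257
V̂(ȳ_st) = 0.922979
SE(ȳ_st) = √0.922979 = 0.960718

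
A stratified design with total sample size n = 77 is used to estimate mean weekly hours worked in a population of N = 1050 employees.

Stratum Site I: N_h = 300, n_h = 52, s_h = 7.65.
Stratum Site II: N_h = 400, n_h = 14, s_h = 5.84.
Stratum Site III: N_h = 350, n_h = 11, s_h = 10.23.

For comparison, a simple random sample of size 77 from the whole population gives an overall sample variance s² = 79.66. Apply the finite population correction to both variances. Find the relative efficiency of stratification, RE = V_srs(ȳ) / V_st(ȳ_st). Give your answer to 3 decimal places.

RE ≈ 0.665

V̂(ȳ_st) = Σ W_h² (1 − n_h/N_h) s_h²/n_h, with W_h = N_h/N and N = 1050:
  stratum Site I: (300/1050)²·(1 − 52/300)·7.65²/52 = 0.0759476
  stratum Site II: (400/1050)²·(1 − 14/400)·5.84²/14 = 0.341166
  stratum Site III: (350/1050)²·(1 − 11/350)·10.23²/11 = 1.02388
V_st = 1.44099
V_srs = (1 − 77/1050)·79.66/77 = 0.958679
Relative efficiency = V_srs / V_st = 0.958679/1.44099 = 0.6653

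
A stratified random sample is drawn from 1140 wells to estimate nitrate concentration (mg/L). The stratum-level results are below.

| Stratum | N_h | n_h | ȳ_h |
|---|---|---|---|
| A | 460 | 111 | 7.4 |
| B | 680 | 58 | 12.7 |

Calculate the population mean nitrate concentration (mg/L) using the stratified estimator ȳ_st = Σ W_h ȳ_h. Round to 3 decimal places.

N = Σ N_h = 1140. Stratum weights W_h = N_h/N.
ȳ_st = (460·7.4 + 680·12.7) / 1140 = 10.56140

ȳ_st ≈ 10.561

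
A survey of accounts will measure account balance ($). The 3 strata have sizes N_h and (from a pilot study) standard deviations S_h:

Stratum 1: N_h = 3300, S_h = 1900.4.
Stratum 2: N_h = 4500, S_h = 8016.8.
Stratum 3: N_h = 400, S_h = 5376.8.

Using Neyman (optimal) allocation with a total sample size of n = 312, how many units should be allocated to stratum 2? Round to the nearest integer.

Neyman allocation: n_h = n · N_h S_h / Σ N_i S_i, with n = 312.
  stratum 1: N_h·S_h = 3300·1900.4 = 6271320.00
  stratum 2: N_h·S_h = 4500·8016.8 = 36075600.00
  stratum 3: N_h·S_h = 400·5376.8 = 2150720.00
Σ N_h S_h = 44497640.00
n for stratum 2 = 312·36075600.00/44497640.00 = 252.948 → 253

253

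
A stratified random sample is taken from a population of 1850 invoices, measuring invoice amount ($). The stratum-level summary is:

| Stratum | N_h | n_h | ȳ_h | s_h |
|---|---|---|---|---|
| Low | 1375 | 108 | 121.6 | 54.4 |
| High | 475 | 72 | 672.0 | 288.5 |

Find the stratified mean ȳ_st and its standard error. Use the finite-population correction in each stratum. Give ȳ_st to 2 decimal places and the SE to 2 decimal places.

ȳ_st = Σ W_h ȳ_h = (1375·121.6 + 475·672.0)/1850 = 262.91892
V̂(ȳ_st) = Σ W_h² (1 − n_h/N_h) s_h²/n_h, with W_h = N_h/N and N = 1850:
  stratum Low: (1375/1850)²·(1 − 108/1375)·54.4²/108 = 13.9479
  stratum High: (475/1850)²·(1 − 72/475)·288.5²/72 = 64.6568
V̂(ȳ_st) = 78.6048
SE(ȳ_st) = √78.6048 = 8.86593

ȳ_st ≈ 262.92, SE ≈ 8.87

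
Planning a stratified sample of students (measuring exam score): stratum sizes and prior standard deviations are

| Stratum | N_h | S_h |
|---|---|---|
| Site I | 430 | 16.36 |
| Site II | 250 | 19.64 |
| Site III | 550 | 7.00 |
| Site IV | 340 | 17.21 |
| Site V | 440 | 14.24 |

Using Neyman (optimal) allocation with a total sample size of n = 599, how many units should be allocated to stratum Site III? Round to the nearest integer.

Neyman allocation: n_h = n · N_h S_h / Σ N_i S_i, with n = 599.
  stratum Site I: N_h·S_h = 430·16.36 = 7034.80
  stratum Site II: N_h·S_h = 250·19.64 = 4910.00
  stratum Site III: N_h·S_h = 550·7.00 = 3850.00
  stratum Site IV: N_h·S_h = 340·17.21 = 5851.40
  stratum Site V: N_h·S_h = 440·14.24 = 6265.60
Σ N_h S_h = 27911.80
n for stratum Site III = 599·3850.00/27911.80 = 82.623 → 83

83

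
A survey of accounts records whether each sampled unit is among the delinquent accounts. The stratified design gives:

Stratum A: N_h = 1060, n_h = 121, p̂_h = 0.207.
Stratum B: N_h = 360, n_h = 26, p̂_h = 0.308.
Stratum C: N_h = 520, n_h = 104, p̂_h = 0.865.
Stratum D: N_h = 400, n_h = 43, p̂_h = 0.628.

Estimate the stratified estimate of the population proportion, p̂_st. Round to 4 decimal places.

p̂_st ≈ 0.4407

N = 2340; stratum weights W_h = N_h/N.
p̂_st = Σ W_h p̂_h = (1060·0.207 + 360·0.308 + 520·0.865 + 400·0.628)/2340 = 0.44073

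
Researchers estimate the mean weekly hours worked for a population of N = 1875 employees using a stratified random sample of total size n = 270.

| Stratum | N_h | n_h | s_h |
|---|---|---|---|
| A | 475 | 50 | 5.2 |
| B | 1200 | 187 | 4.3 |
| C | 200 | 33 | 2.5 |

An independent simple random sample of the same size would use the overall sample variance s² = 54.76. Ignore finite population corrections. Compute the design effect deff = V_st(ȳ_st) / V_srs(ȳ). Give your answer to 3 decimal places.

V̂(ȳ_st) = Σ W_h² s_h²/n_h, with W_h = N_h/N and N = 1875:
  stratum A: (475/1875)²·5.2²/50 = 0.0347073
  stratum B: (1200/1875)²·4.3²/187 = 0.0405
  stratum C: (200/1875)²·2.5²/33 = 0.00215488
V_st = 0.0773622
V_srs = s²/n = 54.76/270 = 0.202815
deff = V_st / V_srs = 0.0773622/0.202815 = 0.3814

deff ≈ 0.381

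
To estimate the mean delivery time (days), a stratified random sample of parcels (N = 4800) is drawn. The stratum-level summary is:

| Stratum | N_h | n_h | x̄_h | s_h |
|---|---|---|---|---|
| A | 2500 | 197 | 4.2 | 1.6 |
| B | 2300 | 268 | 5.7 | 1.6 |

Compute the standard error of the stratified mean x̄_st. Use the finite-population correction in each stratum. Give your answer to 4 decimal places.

SE(x̄_st) ≈ 0.0720

V̂(x̄_st) = Σ W_h² (1 − n_h/N_h) s_h²/n_h, with W_h = N_h/N and N = 4800:
  stratum A: (2500/4800)²·(1 − 197/2500)·1.6²/197 = 0.00324732
  stratum B: (2300/4800)²·(1 − 268/2300)·1.6²/268 = 0.00193765
V̂(x̄_st) = 0.00518497
SE(x̄_st) = √0.00518497 = 0.0720067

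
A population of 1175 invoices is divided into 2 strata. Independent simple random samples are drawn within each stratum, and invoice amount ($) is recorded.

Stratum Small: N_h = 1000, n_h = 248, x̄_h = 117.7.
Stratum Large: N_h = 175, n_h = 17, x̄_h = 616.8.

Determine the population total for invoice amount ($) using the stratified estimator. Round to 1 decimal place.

τ̂_st ≈ 225640.0

τ̂_st = Σ N_h x̄_h = 1000·117.7 + 175·616.8 = 225640.0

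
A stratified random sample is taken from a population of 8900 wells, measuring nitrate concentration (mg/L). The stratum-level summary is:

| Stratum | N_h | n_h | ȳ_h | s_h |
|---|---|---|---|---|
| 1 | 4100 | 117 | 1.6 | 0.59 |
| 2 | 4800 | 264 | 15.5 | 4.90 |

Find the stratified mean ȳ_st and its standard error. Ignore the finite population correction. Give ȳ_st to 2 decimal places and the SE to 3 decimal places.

ȳ_st ≈ 9.10, SE ≈ 0.165

ȳ_st = Σ W_h ȳ_h = (4100·1.6 + 4800·15.5)/8900 = 9.09663
V̂(ȳ_st) = Σ W_h² s_h²/n_h, with W_h = N_h/N and N = 8900:
  stratum 1: (4100/8900)²·0.59²/117 = 0.000631402
  stratum 2: (4800/8900)²·4.90²/264 = 0.026454
V̂(ȳ_st) = 0.0270854
SE(ȳ_st) = √0.0270854 = 0.164576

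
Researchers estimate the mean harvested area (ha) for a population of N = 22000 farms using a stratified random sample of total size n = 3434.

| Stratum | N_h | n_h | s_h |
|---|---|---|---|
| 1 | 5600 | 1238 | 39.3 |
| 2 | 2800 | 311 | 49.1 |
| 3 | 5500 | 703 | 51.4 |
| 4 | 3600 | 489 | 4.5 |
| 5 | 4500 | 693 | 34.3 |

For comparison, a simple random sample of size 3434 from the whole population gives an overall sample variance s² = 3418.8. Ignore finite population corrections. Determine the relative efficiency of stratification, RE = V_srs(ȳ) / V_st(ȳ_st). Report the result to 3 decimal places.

V̂(ȳ_st) = Σ W_h² s_h²/n_h, with W_h = N_h/N and N = 22000:
  stratum 1: (5600/22000)²·39.3²/1238 = 0.0808342
  stratum 2: (2800/22000)²·49.1²/311 = 0.125566
  stratum 3: (5500/22000)²·51.4²/703 = 0.234883
  stratum 4: (3600/22000)²·4.5²/489 = 0.00110886
  stratum 5: (4500/22000)²·34.3²/693 = 0.0710288
V_st = 0.513421
V_srs = s²/n = 3418.8/3434 = 0.995574
Relative efficiency = V_srs / V_st = 0.995574/0.513421 = 1.9391

RE ≈ 1.939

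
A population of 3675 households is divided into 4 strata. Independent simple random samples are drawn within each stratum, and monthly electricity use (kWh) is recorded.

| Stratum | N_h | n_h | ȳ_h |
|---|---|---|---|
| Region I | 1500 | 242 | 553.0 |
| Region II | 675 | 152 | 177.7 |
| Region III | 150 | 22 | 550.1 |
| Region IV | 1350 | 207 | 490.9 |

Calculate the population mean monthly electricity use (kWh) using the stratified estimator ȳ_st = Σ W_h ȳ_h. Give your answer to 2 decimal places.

ȳ_st ≈ 461.14

N = Σ N_h = 3675. Stratum weights W_h = N_h/N.
ȳ_st = (1500·553.0 + 675·177.7 + 150·550.1 + 1350·490.9) / 3675 = 461.1367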